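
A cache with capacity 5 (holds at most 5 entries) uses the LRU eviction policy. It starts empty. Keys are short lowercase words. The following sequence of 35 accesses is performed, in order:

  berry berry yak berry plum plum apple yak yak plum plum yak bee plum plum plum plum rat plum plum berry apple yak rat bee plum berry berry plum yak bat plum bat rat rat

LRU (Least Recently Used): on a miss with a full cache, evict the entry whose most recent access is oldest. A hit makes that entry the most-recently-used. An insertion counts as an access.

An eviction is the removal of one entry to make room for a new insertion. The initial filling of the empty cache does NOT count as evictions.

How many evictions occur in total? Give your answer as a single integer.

LRU simulation (capacity=5):
  1. access berry: MISS. Cache (LRU->MRU): [berry]
  2. access berry: HIT. Cache (LRU->MRU): [berry]
  3. access yak: MISS. Cache (LRU->MRU): [berry yak]
  4. access berry: HIT. Cache (LRU->MRU): [yak berry]
  5. access plum: MISS. Cache (LRU->MRU): [yak berry plum]
  6. access plum: HIT. Cache (LRU->MRU): [yak berry plum]
  7. access apple: MISS. Cache (LRU->MRU): [yak berry plum apple]
  8. access yak: HIT. Cache (LRU->MRU): [berry plum apple yak]
  9. access yak: HIT. Cache (LRU->MRU): [berry plum apple yak]
  10. access plum: HIT. Cache (LRU->MRU): [berry apple yak plum]
  11. access plum: HIT. Cache (LRU->MRU): [berry apple yak plum]
  12. access yak: HIT. Cache (LRU->MRU): [berry apple plum yak]
  13. access bee: MISS. Cache (LRU->MRU): [berry apple plum yak bee]
  14. access plum: HIT. Cache (LRU->MRU): [berry apple yak bee plum]
  15. access plum: HIT. Cache (LRU->MRU): [berry apple yak bee plum]
  16. access plum: HIT. Cache (LRU->MRU): [berry apple yak bee plum]
  17. access plum: HIT. Cache (LRU->MRU): [berry apple yak bee plum]
  18. access rat: MISS, evict berry. Cache (LRU->MRU): [apple yak bee plum rat]
  19. access plum: HIT. Cache (LRU->MRU): [apple yak bee rat plum]
  20. access plum: HIT. Cache (LRU->MRU): [apple yak bee rat plum]
  21. access berry: MISS, evict apple. Cache (LRU->MRU): [yak bee rat plum berry]
  22. access apple: MISS, evict yak. Cache (LRU->MRU): [bee rat plum berry apple]
  23. access yak: MISS, evict bee. Cache (LRU->MRU): [rat plum berry apple yak]
  24. access rat: HIT. Cache (LRU->MRU): [plum berry apple yak rat]
  25. access bee: MISS, evict plum. Cache (LRU->MRU): [berry apple yak rat bee]
  26. access plum: MISS, evict berry. Cache (LRU->MRU): [apple yak rat bee plum]
  27. access berry: MISS, evict apple. Cache (LRU->MRU): [yak rat bee plum berry]
  28. access berry: HIT. Cache (LRU->MRU): [yak rat bee plum berry]
  29. access plum: HIT. Cache (LRU->MRU): [yak rat bee berry plum]
  30. access yak: HIT. Cache (LRU->MRU): [rat bee berry plum yak]
  31. access bat: MISS, evict rat. Cache (LRU->MRU): [bee berry plum yak bat]
  32. access plum: HIT. Cache (LRU->MRU): [bee berry yak bat plum]
  33. access bat: HIT. Cache (LRU->MRU): [bee berry yak plum bat]
  34. access rat: MISS, evict bee. Cache (LRU->MRU): [berry yak plum bat rat]
  35. access rat: HIT. Cache (LRU->MRU): [berry yak plum bat rat]
Total: 21 hits, 14 misses, 9 evictions

Answer: 9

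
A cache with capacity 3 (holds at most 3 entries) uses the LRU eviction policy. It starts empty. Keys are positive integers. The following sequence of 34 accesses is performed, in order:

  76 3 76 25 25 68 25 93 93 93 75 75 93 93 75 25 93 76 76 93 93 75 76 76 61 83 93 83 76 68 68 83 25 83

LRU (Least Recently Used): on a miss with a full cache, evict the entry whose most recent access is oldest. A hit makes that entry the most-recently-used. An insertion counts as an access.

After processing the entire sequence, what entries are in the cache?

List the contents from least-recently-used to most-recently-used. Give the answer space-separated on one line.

Answer: 68 25 83

Derivation:
LRU simulation (capacity=3):
  1. access 76: MISS. Cache (LRU->MRU): [76]
  2. access 3: MISS. Cache (LRU->MRU): [76 3]
  3. access 76: HIT. Cache (LRU->MRU): [3 76]
  4. access 25: MISS. Cache (LRU->MRU): [3 76 25]
  5. access 25: HIT. Cache (LRU->MRU): [3 76 25]
  6. access 68: MISS, evict 3. Cache (LRU->MRU): [76 25 68]
  7. access 25: HIT. Cache (LRU->MRU): [76 68 25]
  8. access 93: MISS, evict 76. Cache (LRU->MRU): [68 25 93]
  9. access 93: HIT. Cache (LRU->MRU): [68 25 93]
  10. access 93: HIT. Cache (LRU->MRU): [68 25 93]
  11. access 75: MISS, evict 68. Cache (LRU->MRU): [25 93 75]
  12. access 75: HIT. Cache (LRU->MRU): [25 93 75]
  13. access 93: HIT. Cache (LRU->MRU): [25 75 93]
  14. access 93: HIT. Cache (LRU->MRU): [25 75 93]
  15. access 75: HIT. Cache (LRU->MRU): [25 93 75]
  16. access 25: HIT. Cache (LRU->MRU): [93 75 25]
  17. access 93: HIT. Cache (LRU->MRU): [75 25 93]
  18. access 76: MISS, evict 75. Cache (LRU->MRU): [25 93 76]
  19. access 76: HIT. Cache (LRU->MRU): [25 93 76]
  20. access 93: HIT. Cache (LRU->MRU): [25 76 93]
  21. access 93: HIT. Cache (LRU->MRU): [25 76 93]
  22. access 75: MISS, evict 25. Cache (LRU->MRU): [76 93 75]
  23. access 76: HIT. Cache (LRU->MRU): [93 75 76]
  24. access 76: HIT. Cache (LRU->MRU): [93 75 76]
  25. access 61: MISS, evict 93. Cache (LRU->MRU): [75 76 61]
  26. access 83: MISS, evict 75. Cache (LRU->MRU): [76 61 83]
  27. access 93: MISS, evict 76. Cache (LRU->MRU): [61 83 93]
  28. access 83: HIT. Cache (LRU->MRU): [61 93 83]
  29. access 76: MISS, evict 61. Cache (LRU->MRU): [93 83 76]
  30. access 68: MISS, evict 93. Cache (LRU->MRU): [83 76 68]
  31. access 68: HIT. Cache (LRU->MRU): [83 76 68]
  32. access 83: HIT. Cache (LRU->MRU): [76 68 83]
  33. access 25: MISS, evict 76. Cache (LRU->MRU): [68 83 25]
  34. access 83: HIT. Cache (LRU->MRU): [68 25 83]
Total: 20 hits, 14 misses, 11 evictions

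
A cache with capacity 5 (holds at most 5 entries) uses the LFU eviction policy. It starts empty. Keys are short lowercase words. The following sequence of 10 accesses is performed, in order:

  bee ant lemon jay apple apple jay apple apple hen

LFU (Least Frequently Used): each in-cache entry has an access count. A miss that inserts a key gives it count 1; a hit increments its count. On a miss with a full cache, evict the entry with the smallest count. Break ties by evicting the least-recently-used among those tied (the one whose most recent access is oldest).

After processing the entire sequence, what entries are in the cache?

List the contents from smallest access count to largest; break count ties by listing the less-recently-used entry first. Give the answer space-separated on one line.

LFU simulation (capacity=5):
  1. access bee: MISS. Cache: [bee(c=1)]
  2. access ant: MISS. Cache: [bee(c=1) ant(c=1)]
  3. access lemon: MISS. Cache: [bee(c=1) ant(c=1) lemon(c=1)]
  4. access jay: MISS. Cache: [bee(c=1) ant(c=1) lemon(c=1) jay(c=1)]
  5. access apple: MISS. Cache: [bee(c=1) ant(c=1) lemon(c=1) jay(c=1) apple(c=1)]
  6. access apple: HIT, count now 2. Cache: [bee(c=1) ant(c=1) lemon(c=1) jay(c=1) apple(c=2)]
  7. access jay: HIT, count now 2. Cache: [bee(c=1) ant(c=1) lemon(c=1) apple(c=2) jay(c=2)]
  8. access apple: HIT, count now 3. Cache: [bee(c=1) ant(c=1) lemon(c=1) jay(c=2) apple(c=3)]
  9. access apple: HIT, count now 4. Cache: [bee(c=1) ant(c=1) lemon(c=1) jay(c=2) apple(c=4)]
  10. access hen: MISS, evict bee(c=1). Cache: [ant(c=1) lemon(c=1) hen(c=1) jay(c=2) apple(c=4)]
Total: 4 hits, 6 misses, 1 evictions

Answer: ant lemon hen jay apple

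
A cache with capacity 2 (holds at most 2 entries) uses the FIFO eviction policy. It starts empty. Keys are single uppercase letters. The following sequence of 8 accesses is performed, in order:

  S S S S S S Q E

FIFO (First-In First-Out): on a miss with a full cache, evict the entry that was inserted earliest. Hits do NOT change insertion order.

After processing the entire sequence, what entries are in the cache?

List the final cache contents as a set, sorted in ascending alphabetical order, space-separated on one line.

Answer: E Q

Derivation:
FIFO simulation (capacity=2):
  1. access S: MISS. Cache (old->new): [S]
  2. access S: HIT. Cache (old->new): [S]
  3. access S: HIT. Cache (old->new): [S]
  4. access S: HIT. Cache (old->new): [S]
  5. access S: HIT. Cache (old->new): [S]
  6. access S: HIT. Cache (old->new): [S]
  7. access Q: MISS. Cache (old->new): [S Q]
  8. access E: MISS, evict S. Cache (old->new): [Q E]
Total: 5 hits, 3 misses, 1 evictions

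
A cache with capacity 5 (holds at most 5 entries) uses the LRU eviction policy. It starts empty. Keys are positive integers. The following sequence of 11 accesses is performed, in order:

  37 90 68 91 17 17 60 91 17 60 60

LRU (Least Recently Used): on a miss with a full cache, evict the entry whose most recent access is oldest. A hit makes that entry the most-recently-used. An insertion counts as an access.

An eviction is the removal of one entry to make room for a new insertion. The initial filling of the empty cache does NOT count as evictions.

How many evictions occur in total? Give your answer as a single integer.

LRU simulation (capacity=5):
  1. access 37: MISS. Cache (LRU->MRU): [37]
  2. access 90: MISS. Cache (LRU->MRU): [37 90]
  3. access 68: MISS. Cache (LRU->MRU): [37 90 68]
  4. access 91: MISS. Cache (LRU->MRU): [37 90 68 91]
  5. access 17: MISS. Cache (LRU->MRU): [37 90 68 91 17]
  6. access 17: HIT. Cache (LRU->MRU): [37 90 68 91 17]
  7. access 60: MISS, evict 37. Cache (LRU->MRU): [90 68 91 17 60]
  8. access 91: HIT. Cache (LRU->MRU): [90 68 17 60 91]
  9. access 17: HIT. Cache (LRU->MRU): [90 68 60 91 17]
  10. access 60: HIT. Cache (LRU->MRU): [90 68 91 17 60]
  11. access 60: HIT. Cache (LRU->MRU): [90 68 91 17 60]
Total: 5 hits, 6 misses, 1 evictions

Answer: 1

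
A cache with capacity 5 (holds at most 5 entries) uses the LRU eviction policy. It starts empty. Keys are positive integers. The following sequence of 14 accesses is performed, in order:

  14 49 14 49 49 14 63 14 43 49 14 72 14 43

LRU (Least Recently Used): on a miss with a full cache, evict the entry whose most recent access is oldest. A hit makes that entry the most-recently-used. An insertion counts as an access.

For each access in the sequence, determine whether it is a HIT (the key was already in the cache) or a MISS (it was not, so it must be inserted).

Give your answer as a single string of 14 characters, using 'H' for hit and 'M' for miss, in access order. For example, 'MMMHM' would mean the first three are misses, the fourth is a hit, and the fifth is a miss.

LRU simulation (capacity=5):
  1. access 14: MISS. Cache (LRU->MRU): [14]
  2. access 49: MISS. Cache (LRU->MRU): [14 49]
  3. access 14: HIT. Cache (LRU->MRU): [49 14]
  4. access 49: HIT. Cache (LRU->MRU): [14 49]
  5. access 49: HIT. Cache (LRU->MRU): [14 49]
  6. access 14: HIT. Cache (LRU->MRU): [49 14]
  7. access 63: MISS. Cache (LRU->MRU): [49 14 63]
  8. access 14: HIT. Cache (LRU->MRU): [49 63 14]
  9. access 43: MISS. Cache (LRU->MRU): [49 63 14 43]
  10. access 49: HIT. Cache (LRU->MRU): [63 14 43 49]
  11. access 14: HIT. Cache (LRU->MRU): [63 43 49 14]
  12. access 72: MISS. Cache (LRU->MRU): [63 43 49 14 72]
  13. access 14: HIT. Cache (LRU->MRU): [63 43 49 72 14]
  14. access 43: HIT. Cache (LRU->MRU): [63 49 72 14 43]
Total: 9 hits, 5 misses, 0 evictions

Answer: MMHHHHMHMHHMHH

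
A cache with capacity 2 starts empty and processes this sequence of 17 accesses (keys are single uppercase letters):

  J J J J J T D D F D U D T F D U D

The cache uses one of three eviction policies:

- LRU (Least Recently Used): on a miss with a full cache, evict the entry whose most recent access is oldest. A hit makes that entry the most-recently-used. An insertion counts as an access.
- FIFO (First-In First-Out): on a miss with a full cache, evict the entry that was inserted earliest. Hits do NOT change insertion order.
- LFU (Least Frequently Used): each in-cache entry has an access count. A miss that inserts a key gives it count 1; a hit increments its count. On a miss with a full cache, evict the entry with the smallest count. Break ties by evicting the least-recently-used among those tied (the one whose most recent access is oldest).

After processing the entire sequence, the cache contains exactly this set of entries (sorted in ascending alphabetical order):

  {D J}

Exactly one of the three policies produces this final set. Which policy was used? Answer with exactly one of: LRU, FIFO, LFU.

Answer: LFU

Derivation:
Simulating under each policy and comparing final sets:
  LRU: final set = {D U} -> differs
  FIFO: final set = {D U} -> differs
  LFU: final set = {D J} -> MATCHES target
Only LFU produces the target set.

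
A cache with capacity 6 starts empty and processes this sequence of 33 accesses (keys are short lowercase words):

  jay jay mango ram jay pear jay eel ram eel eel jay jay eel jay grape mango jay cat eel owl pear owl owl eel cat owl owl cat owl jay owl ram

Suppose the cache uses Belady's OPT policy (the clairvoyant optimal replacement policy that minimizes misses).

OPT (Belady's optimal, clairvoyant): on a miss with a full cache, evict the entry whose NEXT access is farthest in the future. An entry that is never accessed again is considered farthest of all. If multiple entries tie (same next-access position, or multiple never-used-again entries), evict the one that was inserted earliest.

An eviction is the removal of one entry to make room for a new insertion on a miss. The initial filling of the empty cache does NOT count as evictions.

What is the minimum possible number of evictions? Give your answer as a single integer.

Answer: 2

Derivation:
OPT (Belady) simulation (capacity=6):
  1. access jay: MISS. Cache: [jay]
  2. access jay: HIT. Next use of jay: step 5. Cache: [jay]
  3. access mango: MISS. Cache: [jay mango]
  4. access ram: MISS. Cache: [jay mango ram]
  5. access jay: HIT. Next use of jay: step 7. Cache: [jay mango ram]
  6. access pear: MISS. Cache: [jay mango ram pear]
  7. access jay: HIT. Next use of jay: step 12. Cache: [jay mango ram pear]
  8. access eel: MISS. Cache: [jay mango ram pear eel]
  9. access ram: HIT. Next use of ram: step 33. Cache: [jay mango ram pear eel]
  10. access eel: HIT. Next use of eel: step 11. Cache: [jay mango ram pear eel]
  11. access eel: HIT. Next use of eel: step 14. Cache: [jay mango ram pear eel]
  12. access jay: HIT. Next use of jay: step 13. Cache: [jay mango ram pear eel]
  13. access jay: HIT. Next use of jay: step 15. Cache: [jay mango ram pear eel]
  14. access eel: HIT. Next use of eel: step 20. Cache: [jay mango ram pear eel]
  15. access jay: HIT. Next use of jay: step 18. Cache: [jay mango ram pear eel]
  16. access grape: MISS. Cache: [jay mango ram pear eel grape]
  17. access mango: HIT. Next use of mango: never. Cache: [jay mango ram pear eel grape]
  18. access jay: HIT. Next use of jay: step 31. Cache: [jay mango ram pear eel grape]
  19. access cat: MISS, evict mango (next use: never). Cache: [jay ram pear eel grape cat]
  20. access eel: HIT. Next use of eel: step 25. Cache: [jay ram pear eel grape cat]
  21. access owl: MISS, evict grape (next use: never). Cache: [jay ram pear eel cat owl]
  22. access pear: HIT. Next use of pear: never. Cache: [jay ram pear eel cat owl]
  23. access owl: HIT. Next use of owl: step 24. Cache: [jay ram pear eel cat owl]
  24. access owl: HIT. Next use of owl: step 27. Cache: [jay ram pear eel cat owl]
  25. access eel: HIT. Next use of eel: never. Cache: [jay ram pear eel cat owl]
  26. access cat: HIT. Next use of cat: step 29. Cache: [jay ram pear eel cat owl]
  27. access owl: HIT. Next use of owl: step 28. Cache: [jay ram pear eel cat owl]
  28. access owl: HIT. Next use of owl: step 30. Cache: [jay ram pear eel cat owl]
  29. access cat: HIT. Next use of cat: never. Cache: [jay ram pear eel cat owl]
  30. access owl: HIT. Next use of owl: step 32. Cache: [jay ram pear eel cat owl]
  31. access jay: HIT. Next use of jay: never. Cache: [jay ram pear eel cat owl]
  32. access owl: HIT. Next use of owl: never. Cache: [jay ram pear eel cat owl]
  33. access ram: HIT. Next use of ram: never. Cache: [jay ram pear eel cat owl]
Total: 25 hits, 8 misses, 2 evictions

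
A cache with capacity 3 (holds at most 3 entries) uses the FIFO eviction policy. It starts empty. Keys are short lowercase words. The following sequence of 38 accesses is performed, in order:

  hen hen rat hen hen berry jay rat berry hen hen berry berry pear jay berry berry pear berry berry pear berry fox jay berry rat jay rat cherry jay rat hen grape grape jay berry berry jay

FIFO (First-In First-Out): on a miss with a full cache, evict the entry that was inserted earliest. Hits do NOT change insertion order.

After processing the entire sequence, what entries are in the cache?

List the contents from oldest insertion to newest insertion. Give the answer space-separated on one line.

FIFO simulation (capacity=3):
  1. access hen: MISS. Cache (old->new): [hen]
  2. access hen: HIT. Cache (old->new): [hen]
  3. access rat: MISS. Cache (old->new): [hen rat]
  4. access hen: HIT. Cache (old->new): [hen rat]
  5. access hen: HIT. Cache (old->new): [hen rat]
  6. access berry: MISS. Cache (old->new): [hen rat berry]
  7. access jay: MISS, evict hen. Cache (old->new): [rat berry jay]
  8. access rat: HIT. Cache (old->new): [rat berry jay]
  9. access berry: HIT. Cache (old->new): [rat berry jay]
  10. access hen: MISS, evict rat. Cache (old->new): [berry jay hen]
  11. access hen: HIT. Cache (old->new): [berry jay hen]
  12. access berry: HIT. Cache (old->new): [berry jay hen]
  13. access berry: HIT. Cache (old->new): [berry jay hen]
  14. access pear: MISS, evict berry. Cache (old->new): [jay hen pear]
  15. access jay: HIT. Cache (old->new): [jay hen pear]
  16. access berry: MISS, evict jay. Cache (old->new): [hen pear berry]
  17. access berry: HIT. Cache (old->new): [hen pear berry]
  18. access pear: HIT. Cache (old->new): [hen pear berry]
  19. access berry: HIT. Cache (old->new): [hen pear berry]
  20. access berry: HIT. Cache (old->new): [hen pear berry]
  21. access pear: HIT. Cache (old->new): [hen pear berry]
  22. access berry: HIT. Cache (old->new): [hen pear berry]
  23. access fox: MISS, evict hen. Cache (old->new): [pear berry fox]
  24. access jay: MISS, evict pear. Cache (old->new): [berry fox jay]
  25. access berry: HIT. Cache (old->new): [berry fox jay]
  26. access rat: MISS, evict berry. Cache (old->new): [fox jay rat]
  27. access jay: HIT. Cache (old->new): [fox jay rat]
  28. access rat: HIT. Cache (old->new): [fox jay rat]
  29. access cherry: MISS, evict fox. Cache (old->new): [jay rat cherry]
  30. access jay: HIT. Cache (old->new): [jay rat cherry]
  31. access rat: HIT. Cache (old->new): [jay rat cherry]
  32. access hen: MISS, evict jay. Cache (old->new): [rat cherry hen]
  33. access grape: MISS, evict rat. Cache (old->new): [cherry hen grape]
  34. access grape: HIT. Cache (old->new): [cherry hen grape]
  35. access jay: MISS, evict cherry. Cache (old->new): [hen grape jay]
  36. access berry: MISS, evict hen. Cache (old->new): [grape jay berry]
  37. access berry: HIT. Cache (old->new): [grape jay berry]
  38. access jay: HIT. Cache (old->new): [grape jay berry]
Total: 23 hits, 15 misses, 12 evictions

Answer: grape jay berry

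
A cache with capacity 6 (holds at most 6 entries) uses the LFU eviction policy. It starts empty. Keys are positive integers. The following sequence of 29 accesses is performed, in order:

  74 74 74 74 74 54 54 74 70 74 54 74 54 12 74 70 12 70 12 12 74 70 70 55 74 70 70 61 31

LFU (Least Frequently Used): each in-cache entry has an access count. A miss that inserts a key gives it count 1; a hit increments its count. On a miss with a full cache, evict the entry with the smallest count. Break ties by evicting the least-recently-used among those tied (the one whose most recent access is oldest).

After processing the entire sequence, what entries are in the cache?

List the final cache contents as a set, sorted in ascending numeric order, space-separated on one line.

Answer: 12 31 54 61 70 74

Derivation:
LFU simulation (capacity=6):
  1. access 74: MISS. Cache: [74(c=1)]
  2. access 74: HIT, count now 2. Cache: [74(c=2)]
  3. access 74: HIT, count now 3. Cache: [74(c=3)]
  4. access 74: HIT, count now 4. Cache: [74(c=4)]
  5. access 74: HIT, count now 5. Cache: [74(c=5)]
  6. access 54: MISS. Cache: [54(c=1) 74(c=5)]
  7. access 54: HIT, count now 2. Cache: [54(c=2) 74(c=5)]
  8. access 74: HIT, count now 6. Cache: [54(c=2) 74(c=6)]
  9. access 70: MISS. Cache: [70(c=1) 54(c=2) 74(c=6)]
  10. access 74: HIT, count now 7. Cache: [70(c=1) 54(c=2) 74(c=7)]
  11. access 54: HIT, count now 3. Cache: [70(c=1) 54(c=3) 74(c=7)]
  12. access 74: HIT, count now 8. Cache: [70(c=1) 54(c=3) 74(c=8)]
  13. access 54: HIT, count now 4. Cache: [70(c=1) 54(c=4) 74(c=8)]
  14. access 12: MISS. Cache: [70(c=1) 12(c=1) 54(c=4) 74(c=8)]
  15. access 74: HIT, count now 9. Cache: [70(c=1) 12(c=1) 54(c=4) 74(c=9)]
  16. access 70: HIT, count now 2. Cache: [12(c=1) 70(c=2) 54(c=4) 74(c=9)]
  17. access 12: HIT, count now 2. Cache: [70(c=2) 12(c=2) 54(c=4) 74(c=9)]
  18. access 70: HIT, count now 3. Cache: [12(c=2) 70(c=3) 54(c=4) 74(c=9)]
  19. access 12: HIT, count now 3. Cache: [70(c=3) 12(c=3) 54(c=4) 74(c=9)]
  20. access 12: HIT, count now 4. Cache: [70(c=3) 54(c=4) 12(c=4) 74(c=9)]
  21. access 74: HIT, count now 10. Cache: [70(c=3) 54(c=4) 12(c=4) 74(c=10)]
  22. access 70: HIT, count now 4. Cache: [54(c=4) 12(c=4) 70(c=4) 74(c=10)]
  23. access 70: HIT, count now 5. Cache: [54(c=4) 12(c=4) 70(c=5) 74(c=10)]
  24. access 55: MISS. Cache: [55(c=1) 54(c=4) 12(c=4) 70(c=5) 74(c=10)]
  25. access 74: HIT, count now 11. Cache: [55(c=1) 54(c=4) 12(c=4) 70(c=5) 74(c=11)]
  26. access 70: HIT, count now 6. Cache: [55(c=1) 54(c=4) 12(c=4) 70(c=6) 74(c=11)]
  27. access 70: HIT, count now 7. Cache: [55(c=1) 54(c=4) 12(c=4) 70(c=7) 74(c=11)]
  28. access 61: MISS. Cache: [55(c=1) 61(c=1) 54(c=4) 12(c=4) 70(c=7) 74(c=11)]
  29. access 31: MISS, evict 55(c=1). Cache: [61(c=1) 31(c=1) 54(c=4) 12(c=4) 70(c=7) 74(c=11)]
Total: 22 hits, 7 misses, 1 evictions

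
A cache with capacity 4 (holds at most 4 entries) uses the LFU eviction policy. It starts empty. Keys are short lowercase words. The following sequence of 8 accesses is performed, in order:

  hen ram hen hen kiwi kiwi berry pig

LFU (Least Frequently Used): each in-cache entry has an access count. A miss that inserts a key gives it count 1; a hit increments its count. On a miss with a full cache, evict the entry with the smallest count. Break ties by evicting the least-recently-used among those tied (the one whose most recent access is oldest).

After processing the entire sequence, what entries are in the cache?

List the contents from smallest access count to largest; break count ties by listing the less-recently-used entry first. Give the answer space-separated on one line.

Answer: berry pig kiwi hen

Derivation:
LFU simulation (capacity=4):
  1. access hen: MISS. Cache: [hen(c=1)]
  2. access ram: MISS. Cache: [hen(c=1) ram(c=1)]
  3. access hen: HIT, count now 2. Cache: [ram(c=1) hen(c=2)]
  4. access hen: HIT, count now 3. Cache: [ram(c=1) hen(c=3)]
  5. access kiwi: MISS. Cache: [ram(c=1) kiwi(c=1) hen(c=3)]
  6. access kiwi: HIT, count now 2. Cache: [ram(c=1) kiwi(c=2) hen(c=3)]
  7. access berry: MISS. Cache: [ram(c=1) berry(c=1) kiwi(c=2) hen(c=3)]
  8. access pig: MISS, evict ram(c=1). Cache: [berry(c=1) pig(c=1) kiwi(c=2) hen(c=3)]
Total: 3 hits, 5 misses, 1 evictions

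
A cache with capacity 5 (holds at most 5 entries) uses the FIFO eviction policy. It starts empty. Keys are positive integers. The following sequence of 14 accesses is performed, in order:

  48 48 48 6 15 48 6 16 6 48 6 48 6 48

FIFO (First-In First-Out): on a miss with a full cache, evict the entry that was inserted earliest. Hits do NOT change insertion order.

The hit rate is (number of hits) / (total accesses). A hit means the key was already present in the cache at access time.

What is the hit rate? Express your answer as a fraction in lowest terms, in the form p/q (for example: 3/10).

FIFO simulation (capacity=5):
  1. access 48: MISS. Cache (old->new): [48]
  2. access 48: HIT. Cache (old->new): [48]
  3. access 48: HIT. Cache (old->new): [48]
  4. access 6: MISS. Cache (old->new): [48 6]
  5. access 15: MISS. Cache (old->new): [48 6 15]
  6. access 48: HIT. Cache (old->new): [48 6 15]
  7. access 6: HIT. Cache (old->new): [48 6 15]
  8. access 16: MISS. Cache (old->new): [48 6 15 16]
  9. access 6: HIT. Cache (old->new): [48 6 15 16]
  10. access 48: HIT. Cache (old->new): [48 6 15 16]
  11. access 6: HIT. Cache (old->new): [48 6 15 16]
  12. access 48: HIT. Cache (old->new): [48 6 15 16]
  13. access 6: HIT. Cache (old->new): [48 6 15 16]
  14. access 48: HIT. Cache (old->new): [48 6 15 16]
Total: 10 hits, 4 misses, 0 evictions

Hit rate = 10/14 = 5/7

Answer: 5/7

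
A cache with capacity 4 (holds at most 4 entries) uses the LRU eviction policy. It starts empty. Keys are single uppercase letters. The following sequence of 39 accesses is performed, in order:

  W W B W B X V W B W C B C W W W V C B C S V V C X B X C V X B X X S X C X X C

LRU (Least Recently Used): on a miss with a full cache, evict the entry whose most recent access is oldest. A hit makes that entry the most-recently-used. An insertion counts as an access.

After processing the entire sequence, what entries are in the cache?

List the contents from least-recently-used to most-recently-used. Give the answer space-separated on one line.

LRU simulation (capacity=4):
  1. access W: MISS. Cache (LRU->MRU): [W]
  2. access W: HIT. Cache (LRU->MRU): [W]
  3. access B: MISS. Cache (LRU->MRU): [W B]
  4. access W: HIT. Cache (LRU->MRU): [B W]
  5. access B: HIT. Cache (LRU->MRU): [W B]
  6. access X: MISS. Cache (LRU->MRU): [W B X]
  7. access V: MISS. Cache (LRU->MRU): [W B X V]
  8. access W: HIT. Cache (LRU->MRU): [B X V W]
  9. access B: HIT. Cache (LRU->MRU): [X V W B]
  10. access W: HIT. Cache (LRU->MRU): [X V B W]
  11. access C: MISS, evict X. Cache (LRU->MRU): [V B W C]
  12. access B: HIT. Cache (LRU->MRU): [V W C B]
  13. access C: HIT. Cache (LRU->MRU): [V W B C]
  14. access W: HIT. Cache (LRU->MRU): [V B C W]
  15. access W: HIT. Cache (LRU->MRU): [V B C W]
  16. access W: HIT. Cache (LRU->MRU): [V B C W]
  17. access V: HIT. Cache (LRU->MRU): [B C W V]
  18. access C: HIT. Cache (LRU->MRU): [B W V C]
  19. access B: HIT. Cache (LRU->MRU): [W V C B]
  20. access C: HIT. Cache (LRU->MRU): [W V B C]
  21. access S: MISS, evict W. Cache (LRU->MRU): [V B C S]
  22. access V: HIT. Cache (LRU->MRU): [B C S V]
  23. access V: HIT. Cache (LRU->MRU): [B C S V]
  24. access C: HIT. Cache (LRU->MRU): [B S V C]
  25. access X: MISS, evict B. Cache (LRU->MRU): [S V C X]
  26. access B: MISS, evict S. Cache (LRU->MRU): [V C X B]
  27. access X: HIT. Cache (LRU->MRU): [V C B X]
  28. access C: HIT. Cache (LRU->MRU): [V B X C]
  29. access V: HIT. Cache (LRU->MRU): [B X C V]
  30. access X: HIT. Cache (LRU->MRU): [B C V X]
  31. access B: HIT. Cache (LRU->MRU): [C V X B]
  32. access X: HIT. Cache (LRU->MRU): [C V B X]
  33. access X: HIT. Cache (LRU->MRU): [C V B X]
  34. access S: MISS, evict C. Cache (LRU->MRU): [V B X S]
  35. access X: HIT. Cache (LRU->MRU): [V B S X]
  36. access C: MISS, evict V. Cache (LRU->MRU): [B S X C]
  37. access X: HIT. Cache (LRU->MRU): [B S C X]
  38. access X: HIT. Cache (LRU->MRU): [B S C X]
  39. access C: HIT. Cache (LRU->MRU): [B S X C]
Total: 29 hits, 10 misses, 6 evictions

Answer: B S X C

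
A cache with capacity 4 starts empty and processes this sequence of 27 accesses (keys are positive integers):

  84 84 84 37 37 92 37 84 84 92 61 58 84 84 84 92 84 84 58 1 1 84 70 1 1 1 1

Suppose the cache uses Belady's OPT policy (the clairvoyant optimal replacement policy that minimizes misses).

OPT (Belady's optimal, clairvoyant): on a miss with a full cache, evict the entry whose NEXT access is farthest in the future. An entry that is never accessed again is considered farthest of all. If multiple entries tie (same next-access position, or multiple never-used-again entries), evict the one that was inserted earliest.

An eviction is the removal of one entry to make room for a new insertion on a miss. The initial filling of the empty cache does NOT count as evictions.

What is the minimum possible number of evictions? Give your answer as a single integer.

Answer: 3

Derivation:
OPT (Belady) simulation (capacity=4):
  1. access 84: MISS. Cache: [84]
  2. access 84: HIT. Next use of 84: step 3. Cache: [84]
  3. access 84: HIT. Next use of 84: step 8. Cache: [84]
  4. access 37: MISS. Cache: [84 37]
  5. access 37: HIT. Next use of 37: step 7. Cache: [84 37]
  6. access 92: MISS. Cache: [84 37 92]
  7. access 37: HIT. Next use of 37: never. Cache: [84 37 92]
  8. access 84: HIT. Next use of 84: step 9. Cache: [84 37 92]
  9. access 84: HIT. Next use of 84: step 13. Cache: [84 37 92]
  10. access 92: HIT. Next use of 92: step 16. Cache: [84 37 92]
  11. access 61: MISS. Cache: [84 37 92 61]
  12. access 58: MISS, evict 37 (next use: never). Cache: [84 92 61 58]
  13. access 84: HIT. Next use of 84: step 14. Cache: [84 92 61 58]
  14. access 84: HIT. Next use of 84: step 15. Cache: [84 92 61 58]
  15. access 84: HIT. Next use of 84: step 17. Cache: [84 92 61 58]
  16. access 92: HIT. Next use of 92: never. Cache: [84 92 61 58]
  17. access 84: HIT. Next use of 84: step 18. Cache: [84 92 61 58]
  18. access 84: HIT. Next use of 84: step 22. Cache: [84 92 61 58]
  19. access 58: HIT. Next use of 58: never. Cache: [84 92 61 58]
  20. access 1: MISS, evict 92 (next use: never). Cache: [84 61 58 1]
  21. access 1: HIT. Next use of 1: step 24. Cache: [84 61 58 1]
  22. access 84: HIT. Next use of 84: never. Cache: [84 61 58 1]
  23. access 70: MISS, evict 84 (next use: never). Cache: [61 58 1 70]
  24. access 1: HIT. Next use of 1: step 25. Cache: [61 58 1 70]
  25. access 1: HIT. Next use of 1: step 26. Cache: [61 58 1 70]
  26. access 1: HIT. Next use of 1: step 27. Cache: [61 58 1 70]
  27. access 1: HIT. Next use of 1: never. Cache: [61 58 1 70]
Total: 20 hits, 7 misses, 3 evictions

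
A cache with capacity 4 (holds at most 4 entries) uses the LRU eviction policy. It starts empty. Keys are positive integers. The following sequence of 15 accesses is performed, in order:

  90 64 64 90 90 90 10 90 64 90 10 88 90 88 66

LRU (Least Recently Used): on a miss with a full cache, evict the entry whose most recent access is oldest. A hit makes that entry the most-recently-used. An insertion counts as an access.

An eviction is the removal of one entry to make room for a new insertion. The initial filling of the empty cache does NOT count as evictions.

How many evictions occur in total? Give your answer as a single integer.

Answer: 1

Derivation:
LRU simulation (capacity=4):
  1. access 90: MISS. Cache (LRU->MRU): [90]
  2. access 64: MISS. Cache (LRU->MRU): [90 64]
  3. access 64: HIT. Cache (LRU->MRU): [90 64]
  4. access 90: HIT. Cache (LRU->MRU): [64 90]
  5. access 90: HIT. Cache (LRU->MRU): [64 90]
  6. access 90: HIT. Cache (LRU->MRU): [64 90]
  7. access 10: MISS. Cache (LRU->MRU): [64 90 10]
  8. access 90: HIT. Cache (LRU->MRU): [64 10 90]
  9. access 64: HIT. Cache (LRU->MRU): [10 90 64]
  10. access 90: HIT. Cache (LRU->MRU): [10 64 90]
  11. access 10: HIT. Cache (LRU->MRU): [64 90 10]
  12. access 88: MISS. Cache (LRU->MRU): [64 90 10 88]
  13. access 90: HIT. Cache (LRU->MRU): [64 10 88 90]
  14. access 88: HIT. Cache (LRU->MRU): [64 10 90 88]
  15. access 66: MISS, evict 64. Cache (LRU->MRU): [10 90 88 66]
Total: 10 hits, 5 misses, 1 evictions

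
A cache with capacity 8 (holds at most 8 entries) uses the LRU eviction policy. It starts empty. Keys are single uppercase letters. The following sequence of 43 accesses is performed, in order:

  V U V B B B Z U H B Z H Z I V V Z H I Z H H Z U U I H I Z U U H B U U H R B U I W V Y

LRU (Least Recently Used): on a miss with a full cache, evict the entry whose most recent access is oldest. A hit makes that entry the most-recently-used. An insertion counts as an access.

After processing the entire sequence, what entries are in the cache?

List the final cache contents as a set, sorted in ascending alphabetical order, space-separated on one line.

Answer: B H I R U V W Y

Derivation:
LRU simulation (capacity=8):
  1. access V: MISS. Cache (LRU->MRU): [V]
  2. access U: MISS. Cache (LRU->MRU): [V U]
  3. access V: HIT. Cache (LRU->MRU): [U V]
  4. access B: MISS. Cache (LRU->MRU): [U V B]
  5. access B: HIT. Cache (LRU->MRU): [U V B]
  6. access B: HIT. Cache (LRU->MRU): [U V B]
  7. access Z: MISS. Cache (LRU->MRU): [U V B Z]
  8. access U: HIT. Cache (LRU->MRU): [V B Z U]
  9. access H: MISS. Cache (LRU->MRU): [V B Z U H]
  10. access B: HIT. Cache (LRU->MRU): [V Z U H B]
  11. access Z: HIT. Cache (LRU->MRU): [V U H B Z]
  12. access H: HIT. Cache (LRU->MRU): [V U B Z H]
  13. access Z: HIT. Cache (LRU->MRU): [V U B H Z]
  14. access I: MISS. Cache (LRU->MRU): [V U B H Z I]
  15. access V: HIT. Cache (LRU->MRU): [U B H Z I V]
  16. access V: HIT. Cache (LRU->MRU): [U B H Z I V]
  17. access Z: HIT. Cache (LRU->MRU): [U B H I V Z]
  18. access H: HIT. Cache (LRU->MRU): [U B I V Z H]
  19. access I: HIT. Cache (LRU->MRU): [U B V Z H I]
  20. access Z: HIT. Cache (LRU->MRU): [U B V H I Z]
  21. access H: HIT. Cache (LRU->MRU): [U B V I Z H]
  22. access H: HIT. Cache (LRU->MRU): [U B V I Z H]
  23. access Z: HIT. Cache (LRU->MRU): [U B V I H Z]
  24. access U: HIT. Cache (LRU->MRU): [B V I H Z U]
  25. access U: HIT. Cache (LRU->MRU): [B V I H Z U]
  26. access I: HIT. Cache (LRU->MRU): [B V H Z U I]
  27. access H: HIT. Cache (LRU->MRU): [B V Z U I H]
  28. access I: HIT. Cache (LRU->MRU): [B V Z U H I]
  29. access Z: HIT. Cache (LRU->MRU): [B V U H I Z]
  30. access U: HIT. Cache (LRU->MRU): [B V H I Z U]
  31. access U: HIT. Cache (LRU->MRU): [B V H I Z U]
  32. access H: HIT. Cache (LRU->MRU): [B V I Z U H]
  33. access B: HIT. Cache (LRU->MRU): [V I Z U H B]
  34. access U: HIT. Cache (LRU->MRU): [V I Z H B U]
  35. access U: HIT. Cache (LRU->MRU): [V I Z H B U]
  36. access H: HIT. Cache (LRU->MRU): [V I Z B U H]
  37. access R: MISS. Cache (LRU->MRU): [V I Z B U H R]
  38. access B: HIT. Cache (LRU->MRU): [V I Z U H R B]
  39. access U: HIT. Cache (LRU->MRU): [V I Z H R B U]
  40. access I: HIT. Cache (LRU->MRU): [V Z H R B U I]
  41. access W: MISS. Cache (LRU->MRU): [V Z H R B U I W]
  42. access V: HIT. Cache (LRU->MRU): [Z H R B U I W V]
  43. access Y: MISS, evict Z. Cache (LRU->MRU): [H R B U I W V Y]
Total: 34 hits, 9 misses, 1 evictions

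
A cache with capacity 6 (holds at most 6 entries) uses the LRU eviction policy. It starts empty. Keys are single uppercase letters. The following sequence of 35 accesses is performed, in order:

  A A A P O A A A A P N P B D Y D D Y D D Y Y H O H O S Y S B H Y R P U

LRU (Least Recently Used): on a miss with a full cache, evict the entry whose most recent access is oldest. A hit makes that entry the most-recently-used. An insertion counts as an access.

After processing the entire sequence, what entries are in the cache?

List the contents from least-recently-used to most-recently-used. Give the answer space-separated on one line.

Answer: B H Y R P U

Derivation:
LRU simulation (capacity=6):
  1. access A: MISS. Cache (LRU->MRU): [A]
  2. access A: HIT. Cache (LRU->MRU): [A]
  3. access A: HIT. Cache (LRU->MRU): [A]
  4. access P: MISS. Cache (LRU->MRU): [A P]
  5. access O: MISS. Cache (LRU->MRU): [A P O]
  6. access A: HIT. Cache (LRU->MRU): [P O A]
  7. access A: HIT. Cache (LRU->MRU): [P O A]
  8. access A: HIT. Cache (LRU->MRU): [P O A]
  9. access A: HIT. Cache (LRU->MRU): [P O A]
  10. access P: HIT. Cache (LRU->MRU): [O A P]
  11. access N: MISS. Cache (LRU->MRU): [O A P N]
  12. access P: HIT. Cache (LRU->MRU): [O A N P]
  13. access B: MISS. Cache (LRU->MRU): [O A N P B]
  14. access D: MISS. Cache (LRU->MRU): [O A N P B D]
  15. access Y: MISS, evict O. Cache (LRU->MRU): [A N P B D Y]
  16. access D: HIT. Cache (LRU->MRU): [A N P B Y D]
  17. access D: HIT. Cache (LRU->MRU): [A N P B Y D]
  18. access Y: HIT. Cache (LRU->MRU): [A N P B D Y]
  19. access D: HIT. Cache (LRU->MRU): [A N P B Y D]
  20. access D: HIT. Cache (LRU->MRU): [A N P B Y D]
  21. access Y: HIT. Cache (LRU->MRU): [A N P B D Y]
  22. access Y: HIT. Cache (LRU->MRU): [A N P B D Y]
  23. access H: MISS, evict A. Cache (LRU->MRU): [N P B D Y H]
  24. access O: MISS, evict N. Cache (LRU->MRU): [P B D Y H O]
  25. access H: HIT. Cache (LRU->MRU): [P B D Y O H]
  26. access O: HIT. Cache (LRU->MRU): [P B D Y H O]
  27. access S: MISS, evict P. Cache (LRU->MRU): [B D Y H O S]
  28. access Y: HIT. Cache (LRU->MRU): [B D H O S Y]
  29. access S: HIT. Cache (LRU->MRU): [B D H O Y S]
  30. access B: HIT. Cache (LRU->MRU): [D H O Y S B]
  31. access H: HIT. Cache (LRU->MRU): [D O Y S B H]
  32. access Y: HIT. Cache (LRU->MRU): [D O S B H Y]
  33. access R: MISS, evict D. Cache (LRU->MRU): [O S B H Y R]
  34. access P: MISS, evict O. Cache (LRU->MRU): [S B H Y R P]
  35. access U: MISS, evict S. Cache (LRU->MRU): [B H Y R P U]
Total: 22 hits, 13 misses, 7 evictions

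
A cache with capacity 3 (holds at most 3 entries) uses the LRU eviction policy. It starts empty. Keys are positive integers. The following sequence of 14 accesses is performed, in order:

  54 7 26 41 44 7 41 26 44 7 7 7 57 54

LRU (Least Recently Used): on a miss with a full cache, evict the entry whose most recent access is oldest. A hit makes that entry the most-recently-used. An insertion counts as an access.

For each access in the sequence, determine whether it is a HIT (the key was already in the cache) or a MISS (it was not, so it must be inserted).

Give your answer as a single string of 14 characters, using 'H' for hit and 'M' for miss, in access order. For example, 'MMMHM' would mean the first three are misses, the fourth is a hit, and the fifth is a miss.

LRU simulation (capacity=3):
  1. access 54: MISS. Cache (LRU->MRU): [54]
  2. access 7: MISS. Cache (LRU->MRU): [54 7]
  3. access 26: MISS. Cache (LRU->MRU): [54 7 26]
  4. access 41: MISS, evict 54. Cache (LRU->MRU): [7 26 41]
  5. access 44: MISS, evict 7. Cache (LRU->MRU): [26 41 44]
  6. access 7: MISS, evict 26. Cache (LRU->MRU): [41 44 7]
  7. access 41: HIT. Cache (LRU->MRU): [44 7 41]
  8. access 26: MISS, evict 44. Cache (LRU->MRU): [7 41 26]
  9. access 44: MISS, evict 7. Cache (LRU->MRU): [41 26 44]
  10. access 7: MISS, evict 41. Cache (LRU->MRU): [26 44 7]
  11. access 7: HIT. Cache (LRU->MRU): [26 44 7]
  12. access 7: HIT. Cache (LRU->MRU): [26 44 7]
  13. access 57: MISS, evict 26. Cache (LRU->MRU): [44 7 57]
  14. access 54: MISS, evict 44. Cache (LRU->MRU): [7 57 54]
Total: 3 hits, 11 misses, 8 evictions

Answer: MMMMMMHMMMHHMM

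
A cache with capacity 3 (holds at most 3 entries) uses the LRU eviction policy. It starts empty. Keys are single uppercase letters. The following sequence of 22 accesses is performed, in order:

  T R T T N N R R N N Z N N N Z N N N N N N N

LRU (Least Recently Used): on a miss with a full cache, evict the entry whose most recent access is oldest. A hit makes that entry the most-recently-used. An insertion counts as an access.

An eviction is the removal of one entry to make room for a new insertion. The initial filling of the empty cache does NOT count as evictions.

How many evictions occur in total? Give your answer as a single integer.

LRU simulation (capacity=3):
  1. access T: MISS. Cache (LRU->MRU): [T]
  2. access R: MISS. Cache (LRU->MRU): [T R]
  3. access T: HIT. Cache (LRU->MRU): [R T]
  4. access T: HIT. Cache (LRU->MRU): [R T]
  5. access N: MISS. Cache (LRU->MRU): [R T N]
  6. access N: HIT. Cache (LRU->MRU): [R T N]
  7. access R: HIT. Cache (LRU->MRU): [T N R]
  8. access R: HIT. Cache (LRU->MRU): [T N R]
  9. access N: HIT. Cache (LRU->MRU): [T R N]
  10. access N: HIT. Cache (LRU->MRU): [T R N]
  11. access Z: MISS, evict T. Cache (LRU->MRU): [R N Z]
  12. access N: HIT. Cache (LRU->MRU): [R Z N]
  13. access N: HIT. Cache (LRU->MRU): [R Z N]
  14. access N: HIT. Cache (LRU->MRU): [R Z N]
  15. access Z: HIT. Cache (LRU->MRU): [R N Z]
  16. access N: HIT. Cache (LRU->MRU): [R Z N]
  17. access N: HIT. Cache (LRU->MRU): [R Z N]
  18. access N: HIT. Cache (LRU->MRU): [R Z N]
  19. access N: HIT. Cache (LRU->MRU): [R Z N]
  20. access N: HIT. Cache (LRU->MRU): [R Z N]
  21. access N: HIT. Cache (LRU->MRU): [R Z N]
  22. access N: HIT. Cache (LRU->MRU): [R Z N]
Total: 18 hits, 4 misses, 1 evictions

Answer: 1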